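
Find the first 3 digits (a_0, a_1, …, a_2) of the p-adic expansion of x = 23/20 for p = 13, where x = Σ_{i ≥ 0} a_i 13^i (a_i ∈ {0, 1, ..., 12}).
(a_0, …, a_2) = (7, 8, 0)

v_13(23/20) = 0 (numerator and denominator both coprime to 13), so x ∈ ℤ_13^×. Compute digits iteratively via a_i = x_i mod 13, x_{i+1} = (x_i − a_i)/13, with x_0 = x:
  x_0 = 23/20;  a_0 = 7;  x_1 = (x_0 − 7)/13 = -9/20
  x_1 = -9/20;  a_1 = 8;  x_2 = (x_1 − 8)/13 = -13/20
  x_2 = -13/20;  a_2 = 0;  x_3 = (x_2 − 0)/13 = -1/20
Digits: (7, 8, 0).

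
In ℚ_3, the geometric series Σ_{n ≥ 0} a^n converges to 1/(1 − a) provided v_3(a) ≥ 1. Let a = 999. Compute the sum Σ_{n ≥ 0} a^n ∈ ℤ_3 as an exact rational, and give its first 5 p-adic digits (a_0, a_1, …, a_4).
Σ a^n = 1/(1 − a) = -1/998;  first 5 digits = (1, 0, 0, 1, 0)

v_3(a) = 3 ≥ 1, so the series converges in ℤ_3 to 1/(1 − a) = 1/(1 − 999) = -1/998. Expand this rational in ℤ_3: compute digits iteratively via d_i = x_i mod 3, x_{i+1} = (x_i − d_i)/3. The first 5 digits are (1, 0, 0, 1, 0).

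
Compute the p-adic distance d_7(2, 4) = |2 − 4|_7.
d_7(2, 4) = 1

Step 1 — x − y = 2 − 4 = -2. Step 2 — v_7(-2) = 0 (factor: -2 = −(7^0 · 2); the sign does not affect v_p). Step 3 — |x − y|_7 = 7^{0} = 1.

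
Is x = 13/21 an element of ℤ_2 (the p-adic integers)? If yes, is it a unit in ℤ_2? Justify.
x ∈ ℤ_2^× (unit); v_2(x) = 0

ℤ_2 = {x ∈ ℚ_2 : v_2(x) ≥ 0} and ℤ_2^× = {x ∈ ℤ_2 : v_2(x) = 0}. Here v_2(13/21) = v_2(num) − v_2(den) = 0; compare against these criteria.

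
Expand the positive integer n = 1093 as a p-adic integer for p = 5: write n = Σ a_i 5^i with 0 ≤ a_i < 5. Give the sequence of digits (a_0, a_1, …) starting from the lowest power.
(a_0, a_1, …) = (3, 3, 3, 3, 1)

Repeated division by 5 gives the digits low-to-high: 1093 = 3 + 3·5^1 + 3·5^2 + 3·5^3 + 1·5^4. Digit sequence: (3, 3, 3, 3, 1).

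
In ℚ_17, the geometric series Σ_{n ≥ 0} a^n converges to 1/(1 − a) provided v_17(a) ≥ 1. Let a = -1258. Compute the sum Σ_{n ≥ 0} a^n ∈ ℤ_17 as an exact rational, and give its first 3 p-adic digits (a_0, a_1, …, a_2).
Σ a^n = 1/(1 − a) = 1/1259;  first 3 digits = (1, 11, 14)

v_17(a) = 1 ≥ 1, so the series converges in ℤ_17 to 1/(1 − a) = 1/(1 − (-1258)) = 1/1259. Expand this rational in ℤ_17: compute digits iteratively via d_i = x_i mod 17, x_{i+1} = (x_i − d_i)/17. The first 3 digits are (1, 11, 14).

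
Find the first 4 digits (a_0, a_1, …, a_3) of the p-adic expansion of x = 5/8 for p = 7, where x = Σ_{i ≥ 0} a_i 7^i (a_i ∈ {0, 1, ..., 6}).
(a_0, …, a_3) = (5, 2, 4, 2)

v_7(5/8) = 0 (numerator and denominator both coprime to 7), so x ∈ ℤ_7^×. Compute digits iteratively via a_i = x_i mod 7, x_{i+1} = (x_i − a_i)/7, with x_0 = x:
  x_0 = 5/8;  a_0 = 5;  x_1 = (x_0 − 5)/7 = -5/8
  x_1 = -5/8;  a_1 = 2;  x_2 = (x_1 − 2)/7 = -3/8
  x_2 = -3/8;  a_2 = 4;  x_3 = (x_2 − 4)/7 = -5/8
  x_3 = -5/8;  a_3 = 2;  x_4 = (x_3 − 2)/7 = -3/8
Digits: (5, 2, 4, 2).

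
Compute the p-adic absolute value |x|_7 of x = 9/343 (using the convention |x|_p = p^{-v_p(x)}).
|9/343|_7 = 343

Step 1 — compute v_7(x) by factoring powers of 7 out of the numerator and denominator: v_7(9/343) = -3. Step 2 — apply |x|_p = p^{-v_p(x)} = 7^{3} = 343.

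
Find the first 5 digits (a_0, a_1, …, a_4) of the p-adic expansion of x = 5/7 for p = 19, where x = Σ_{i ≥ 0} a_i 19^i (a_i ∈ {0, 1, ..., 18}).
(a_0, …, a_4) = (17, 10, 13, 2, 8)

v_19(5/7) = 0 (numerator and denominator both coprime to 19), so x ∈ ℤ_19^×. Compute digits iteratively via a_i = x_i mod 19, x_{i+1} = (x_i − a_i)/19, with x_0 = x:
  x_0 = 5/7;  a_0 = 17;  x_1 = (x_0 − 17)/19 = -6/7
  x_1 = -6/7;  a_1 = 10;  x_2 = (x_1 − 10)/19 = -4/7
  x_2 = -4/7;  a_2 = 13;  x_3 = (x_2 − 13)/19 = -5/7
  x_3 = -5/7;  a_3 = 2;  x_4 = (x_3 − 2)/19 = -1/7
  x_4 = -1/7;  a_4 = 8;  x_5 = (x_4 − 8)/19 = -3/7
Digits: (17, 10, 13, 2, 8).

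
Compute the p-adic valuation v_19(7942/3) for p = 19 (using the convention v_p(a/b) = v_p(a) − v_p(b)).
v_19(7942/3) = 2

Factor powers of 19 from the numerator and denominator of the reduced fraction: 7942 = 19^2 · 22 and 3 = 19^0 · 3. Apply v_p(a/b) = v_p(a) − v_p(b): v_19(7942/3) = 2 − 0 = 2.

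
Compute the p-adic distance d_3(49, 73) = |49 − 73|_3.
d_3(49, 73) = 1/3

Step 1 — x − y = 49 − 73 = -24. Step 2 — v_3(-24) = 1 (factor: -24 = −(3^1 · 8); the sign does not affect v_p). Step 3 — |x − y|_3 = 3^{-1} = 1/3.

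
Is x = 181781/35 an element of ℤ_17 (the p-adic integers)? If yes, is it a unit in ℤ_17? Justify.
x ∈ ℤ_17 but not a unit; v_17(x) = 3 > 0

ℤ_17 = {x ∈ ℚ_17 : v_17(x) ≥ 0} and ℤ_17^× = {x ∈ ℤ_17 : v_17(x) = 0}. Here v_17(181781/35) = v_17(num) − v_17(den) = 3; compare against these criteria.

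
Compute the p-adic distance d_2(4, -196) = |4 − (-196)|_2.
d_2(4, -196) = 1/8

Step 1 — x − y = 4 − (-196) = 200. Step 2 — v_2(200) = 3 (factor: 200 = (2^3 · 25); the sign does not affect v_p). Step 3 — |x − y|_2 = 2^{-3} = 1/8.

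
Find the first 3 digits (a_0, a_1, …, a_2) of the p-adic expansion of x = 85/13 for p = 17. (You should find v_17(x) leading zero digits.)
(a_0, …, a_2) = (0, 3, 9)

v_17(85/13) = 1, so a_0 = ... = a_0 = 0. Factor out: x = 17^1 · u with u = 5/13 a unit in ℤ_17. Expand u iteratively via a_{v+i} = u_i mod 17, u_{i+1} = (u_i − a_{v+i})/17:
  u_0 = 5/13;  a_1 = 3;  u_1 = (u_0 − 3)/17 = -2/13
  u_1 = -2/13;  a_2 = 9;  u_2 = (u_1 − 9)/17 = -7/13
Digits: (0, 3, 9).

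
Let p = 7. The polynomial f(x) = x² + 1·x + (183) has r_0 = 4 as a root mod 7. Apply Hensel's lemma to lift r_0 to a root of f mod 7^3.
r_2 = 123 (mod 343)

Hensel: r_{i+1} = r_i − f(r_i)·(f′(r_i))^{-1} mod 7^{i+2}, f′(x) = 2x + 1. Iterate:
  r_0 = 4 (mod 7)
  r_1 = 25 (mod 49)
  r_2 = 123 (mod 343)
Final: r = 123 satisfies f(r) ≡ 0 mod 7^3.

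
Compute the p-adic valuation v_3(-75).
v_3(-75) = 1

v_3(n) is the largest exponent k such that 3^k divides n. Factor out: -75 = -3^1 · 25. (Sign doesn't affect v_p.) So v_3(-75) = 1.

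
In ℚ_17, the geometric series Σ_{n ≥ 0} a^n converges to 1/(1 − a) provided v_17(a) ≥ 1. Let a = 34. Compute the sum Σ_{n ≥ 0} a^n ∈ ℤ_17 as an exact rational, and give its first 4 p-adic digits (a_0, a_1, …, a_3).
Σ a^n = 1/(1 − a) = -1/33;  first 4 digits = (1, 2, 4, 8)

v_17(a) = 1 ≥ 1, so the series converges in ℤ_17 to 1/(1 − a) = 1/(1 − 34) = -1/33. Expand this rational in ℤ_17: compute digits iteratively via d_i = x_i mod 17, x_{i+1} = (x_i − d_i)/17. The first 4 digits are (1, 2, 4, 8).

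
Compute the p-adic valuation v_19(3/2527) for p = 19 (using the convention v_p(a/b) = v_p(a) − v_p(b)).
v_19(3/2527) = -2

Factor powers of 19 from the numerator and denominator of the reduced fraction: 3 = 19^0 · 3 and 2527 = 19^2 · 7. Apply v_p(a/b) = v_p(a) − v_p(b): v_19(3/2527) = 0 − 2 = -2.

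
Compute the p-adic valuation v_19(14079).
v_19(14079) = 2

v_19(n) is the largest exponent k such that 19^k divides n. Factor out: 14079 = 19^2 · 39. (Sign doesn't affect v_p.) So v_19(14079) = 2.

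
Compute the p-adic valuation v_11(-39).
v_11(-39) = 0

v_11(n) is the largest exponent k such that 11^k divides n. Factor out: -39 = -11^0 · 39. (Sign doesn't affect v_p.) So v_11(-39) = 0.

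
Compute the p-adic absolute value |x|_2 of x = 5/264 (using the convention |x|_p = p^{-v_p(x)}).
|5/264|_2 = 8

Step 1 — compute v_2(x) by factoring powers of 2 out of the numerator and denominator: v_2(5/264) = -3. Step 2 — apply |x|_p = p^{-v_p(x)} = 2^{3} = 8.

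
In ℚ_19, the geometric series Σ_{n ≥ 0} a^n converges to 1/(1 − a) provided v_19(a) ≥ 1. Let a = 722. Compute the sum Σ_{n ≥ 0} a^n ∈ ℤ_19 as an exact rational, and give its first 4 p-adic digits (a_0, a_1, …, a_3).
Σ a^n = 1/(1 − a) = -1/721;  first 4 digits = (1, 0, 2, 0)

v_19(a) = 2 ≥ 1, so the series converges in ℤ_19 to 1/(1 − a) = 1/(1 − 722) = -1/721. Expand this rational in ℤ_19: compute digits iteratively via d_i = x_i mod 19, x_{i+1} = (x_i − d_i)/19. The first 4 digits are (1, 0, 2, 0).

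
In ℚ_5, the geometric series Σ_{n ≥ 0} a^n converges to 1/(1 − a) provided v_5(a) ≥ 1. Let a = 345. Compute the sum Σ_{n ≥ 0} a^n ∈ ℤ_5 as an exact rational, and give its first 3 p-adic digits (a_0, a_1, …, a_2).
Σ a^n = 1/(1 − a) = -1/344;  first 3 digits = (1, 4, 4)

v_5(a) = 1 ≥ 1, so the series converges in ℤ_5 to 1/(1 − a) = 1/(1 − 345) = -1/344. Expand this rational in ℤ_5: compute digits iteratively via d_i = x_i mod 5, x_{i+1} = (x_i − d_i)/5. The first 3 digits are (1, 4, 4).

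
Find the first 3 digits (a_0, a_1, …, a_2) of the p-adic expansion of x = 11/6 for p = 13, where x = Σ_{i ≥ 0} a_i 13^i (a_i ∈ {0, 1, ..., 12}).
(a_0, …, a_2) = (4, 2, 2)

v_13(11/6) = 0 (numerator and denominator both coprime to 13), so x ∈ ℤ_13^×. Compute digits iteratively via a_i = x_i mod 13, x_{i+1} = (x_i − a_i)/13, with x_0 = x:
  x_0 = 11/6;  a_0 = 4;  x_1 = (x_0 − 4)/13 = -1/6
  x_1 = -1/6;  a_1 = 2;  x_2 = (x_1 − 2)/13 = -1/6
  x_2 = -1/6;  a_2 = 2;  x_3 = (x_2 − 2)/13 = -1/6
Digits: (4, 2, 2).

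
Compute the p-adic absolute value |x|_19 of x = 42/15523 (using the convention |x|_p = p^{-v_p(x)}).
|42/15523|_19 = 361

Step 1 — compute v_19(x) by factoring powers of 19 out of the numerator and denominator: v_19(42/15523) = -2. Step 2 — apply |x|_p = p^{-v_p(x)} = 19^{2} = 361.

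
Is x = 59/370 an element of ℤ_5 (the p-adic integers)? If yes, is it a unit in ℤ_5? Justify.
x ∉ ℤ_5 (v_5(x) = -1 < 0)

ℤ_5 = {x ∈ ℚ_5 : v_5(x) ≥ 0} and ℤ_5^× = {x ∈ ℤ_5 : v_5(x) = 0}. Here v_5(59/370) = v_5(num) − v_5(den) = -1; compare against these criteria.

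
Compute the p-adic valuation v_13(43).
v_13(43) = 0

v_13(n) is the largest exponent k such that 13^k divides n. Factor out: 43 = 13^0 · 43. (Sign doesn't affect v_p.) So v_13(43) = 0.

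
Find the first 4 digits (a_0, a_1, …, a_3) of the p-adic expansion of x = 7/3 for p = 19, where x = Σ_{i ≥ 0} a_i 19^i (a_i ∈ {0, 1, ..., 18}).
(a_0, …, a_3) = (15, 12, 12, 12)

v_19(7/3) = 0 (numerator and denominator both coprime to 19), so x ∈ ℤ_19^×. Compute digits iteratively via a_i = x_i mod 19, x_{i+1} = (x_i − a_i)/19, with x_0 = x:
  x_0 = 7/3;  a_0 = 15;  x_1 = (x_0 − 15)/19 = -2/3
  x_1 = -2/3;  a_1 = 12;  x_2 = (x_1 − 12)/19 = -2/3
  x_2 = -2/3;  a_2 = 12;  x_3 = (x_2 − 12)/19 = -2/3
  x_3 = -2/3;  a_3 = 12;  x_4 = (x_3 − 12)/19 = -2/3
Digits: (15, 12, 12, 12).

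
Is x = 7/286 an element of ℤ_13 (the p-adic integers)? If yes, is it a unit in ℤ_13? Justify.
x ∉ ℤ_13 (v_13(x) = -1 < 0)

ℤ_13 = {x ∈ ℚ_13 : v_13(x) ≥ 0} and ℤ_13^× = {x ∈ ℤ_13 : v_13(x) = 0}. Here v_13(7/286) = v_13(num) − v_13(den) = -1; compare against these criteria.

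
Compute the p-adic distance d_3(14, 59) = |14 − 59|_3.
d_3(14, 59) = 1/9

Step 1 — x − y = 14 − 59 = -45. Step 2 — v_3(-45) = 2 (factor: -45 = −(3^2 · 5); the sign does not affect v_p). Step 3 — |x − y|_3 = 3^{-2} = 1/9.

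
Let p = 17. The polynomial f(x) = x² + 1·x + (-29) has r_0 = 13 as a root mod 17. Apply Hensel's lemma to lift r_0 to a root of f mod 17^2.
r_1 = 200 (mod 289)

Hensel: r_{i+1} = r_i − f(r_i)·(f′(r_i))^{-1} mod 17^{i+2}, f′(x) = 2x + 1. Iterate:
  r_0 = 13 (mod 17)
  r_1 = 200 (mod 289)
Final: r = 200 satisfies f(r) ≡ 0 mod 17^2.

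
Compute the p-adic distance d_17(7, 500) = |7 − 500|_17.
d_17(7, 500) = 1/17

Step 1 — x − y = 7 − 500 = -493. Step 2 — v_17(-493) = 1 (factor: -493 = −(17^1 · 29); the sign does not affect v_p). Step 3 — |x − y|_17 = 17^{-1} = 1/17.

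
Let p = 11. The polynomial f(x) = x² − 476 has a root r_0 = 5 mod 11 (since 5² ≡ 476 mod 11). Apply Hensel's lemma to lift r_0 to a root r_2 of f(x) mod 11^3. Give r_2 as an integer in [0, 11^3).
r_2 = 1006 (mod 1331)

Hensel's recurrence: r_{i+1} = r_i − f(r_i)·(f′(r_i))^{-1} mod 11^{i+2}, with f′(x) = 2x. Iterate:
  r_0 = 5 (mod 11)
  r_1 = 38 (mod 121)
  r_2 = 1006 (mod 1331)
Final: r_2 = 1006, and one checks f(r_2) ≡ 0 mod 11^3.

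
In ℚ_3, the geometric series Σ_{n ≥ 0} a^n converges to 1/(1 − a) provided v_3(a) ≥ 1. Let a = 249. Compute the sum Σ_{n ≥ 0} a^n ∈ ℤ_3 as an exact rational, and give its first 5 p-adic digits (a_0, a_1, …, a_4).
Σ a^n = 1/(1 − a) = -1/248;  first 5 digits = (1, 2, 1, 0, 1)

v_3(a) = 1 ≥ 1, so the series converges in ℤ_3 to 1/(1 − a) = 1/(1 − 249) = -1/248. Expand this rational in ℤ_3: compute digits iteratively via d_i = x_i mod 3, x_{i+1} = (x_i − d_i)/3. The first 5 digits are (1, 2, 1, 0, 1).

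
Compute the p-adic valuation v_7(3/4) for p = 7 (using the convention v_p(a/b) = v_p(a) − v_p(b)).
v_7(3/4) = 0

Factor powers of 7 from the numerator and denominator of the reduced fraction: 3 = 7^0 · 3 and 4 = 7^0 · 4. Apply v_p(a/b) = v_p(a) − v_p(b): v_7(3/4) = 0 − 0 = 0.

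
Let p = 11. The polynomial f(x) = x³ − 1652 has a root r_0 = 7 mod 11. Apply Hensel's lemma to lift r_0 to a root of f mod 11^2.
r_1 = 62 (mod 121)

Hensel: r_{i+1} = r_i − f(r_i)/f′(r_i) mod 11^{i+2}, where f′(x) = 3x². Iterate:
  r_0 = 7 (mod 11)
  r_1 = 62 (mod 121)
Final: r = 62 with f(r) ≡ 0 mod 11^2.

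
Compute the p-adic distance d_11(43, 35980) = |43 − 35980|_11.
d_11(43, 35980) = 1/1331

Step 1 — x − y = 43 − 35980 = -35937. Step 2 — v_11(-35937) = 3 (factor: -35937 = −(11^3 · 27); the sign does not affect v_p). Step 3 — |x − y|_11 = 11^{-3} = 1/1331.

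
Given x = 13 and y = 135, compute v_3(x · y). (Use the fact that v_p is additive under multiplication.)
v_3(1755) = 3

v_p(x) = 0 (factor: 13 = 3^0 · 13); v_p(y) = 3 (factor: 135 = 3^3 · 5). Additivity: v_p(xy) = v_p(x) + v_p(y) = 0 + 3 = 3. (Direct check: xy = 1755 = 3^3 · (65).)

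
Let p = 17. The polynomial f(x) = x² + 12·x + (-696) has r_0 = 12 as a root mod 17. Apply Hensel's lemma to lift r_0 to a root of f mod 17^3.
r_2 = 505 (mod 4913)

Hensel: r_{i+1} = r_i − f(r_i)·(f′(r_i))^{-1} mod 17^{i+2}, f′(x) = 2x + 12. Iterate:
  r_0 = 12 (mod 17)
  r_1 = 216 (mod 289)
  r_2 = 505 (mod 4913)
Final: r = 505 satisfies f(r) ≡ 0 mod 17^3.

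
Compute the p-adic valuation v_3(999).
v_3(999) = 3

v_3(n) is the largest exponent k such that 3^k divides n. Factor out: 999 = 3^3 · 37. (Sign doesn't affect v_p.) So v_3(999) = 3.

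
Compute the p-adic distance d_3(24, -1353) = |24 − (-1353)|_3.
d_3(24, -1353) = 1/81

Step 1 — x − y = 24 − (-1353) = 1377. Step 2 — v_3(1377) = 4 (factor: 1377 = (3^4 · 17); the sign does not affect v_p). Step 3 — |x − y|_3 = 3^{-4} = 1/81.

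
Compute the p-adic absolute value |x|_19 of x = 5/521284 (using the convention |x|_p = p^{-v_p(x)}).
|5/521284|_19 = 130321

Step 1 — compute v_19(x) by factoring powers of 19 out of the numerator and denominator: v_19(5/521284) = -4. Step 2 — apply |x|_p = p^{-v_p(x)} = 19^{4} = 130321.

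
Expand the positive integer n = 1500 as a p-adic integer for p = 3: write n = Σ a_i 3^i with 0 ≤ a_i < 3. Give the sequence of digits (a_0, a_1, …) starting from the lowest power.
(a_0, a_1, …) = (0, 2, 1, 1, 0, 0, 2)

Repeated division by 3 gives the digits low-to-high: 1500 = 2·3^1 + 1·3^2 + 1·3^3 + 2·3^6. Digit sequence: (0, 2, 1, 1, 0, 0, 2).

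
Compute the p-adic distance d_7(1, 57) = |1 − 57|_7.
d_7(1, 57) = 1/7

Step 1 — x − y = 1 − 57 = -56. Step 2 — v_7(-56) = 1 (factor: -56 = −(7^1 · 8); the sign does not affect v_p). Step 3 — |x − y|_7 = 7^{-1} = 1/7.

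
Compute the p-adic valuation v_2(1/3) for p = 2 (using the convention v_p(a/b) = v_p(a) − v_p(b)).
v_2(1/3) = 0

Factor powers of 2 from the numerator and denominator of the reduced fraction: 1 = 2^0 · 1 and 3 = 2^0 · 3. Apply v_p(a/b) = v_p(a) − v_p(b): v_2(1/3) = 0 − 0 = 0.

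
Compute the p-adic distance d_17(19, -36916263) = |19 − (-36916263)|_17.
d_17(19, -36916263) = 1/1419857

Step 1 — x − y = 19 − (-36916263) = 36916282. Step 2 — v_17(36916282) = 5 (factor: 36916282 = (17^5 · 26); the sign does not affect v_p). Step 3 — |x − y|_17 = 17^{-5} = 1/1419857.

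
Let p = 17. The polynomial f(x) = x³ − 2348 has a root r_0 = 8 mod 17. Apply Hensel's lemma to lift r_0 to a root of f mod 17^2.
r_1 = 144 (mod 289)

Hensel: r_{i+1} = r_i − f(r_i)/f′(r_i) mod 17^{i+2}, where f′(x) = 3x². Iterate:
  r_0 = 8 (mod 17)
  r_1 = 144 (mod 289)
Final: r = 144 with f(r) ≡ 0 mod 17^2.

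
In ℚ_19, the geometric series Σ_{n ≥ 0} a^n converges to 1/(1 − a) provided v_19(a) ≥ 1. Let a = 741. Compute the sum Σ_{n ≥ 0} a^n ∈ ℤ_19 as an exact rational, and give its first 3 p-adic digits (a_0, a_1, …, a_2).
Σ a^n = 1/(1 − a) = -1/740;  first 3 digits = (1, 1, 3)

v_19(a) = 1 ≥ 1, so the series converges in ℤ_19 to 1/(1 − a) = 1/(1 − 741) = -1/740. Expand this rational in ℤ_19: compute digits iteratively via d_i = x_i mod 19, x_{i+1} = (x_i − d_i)/19. The first 3 digits are (1, 1, 3).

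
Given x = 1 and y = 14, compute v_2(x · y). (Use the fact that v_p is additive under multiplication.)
v_2(14) = 1

v_p(x) = 0 (factor: 1 = 2^0 · 1); v_p(y) = 1 (factor: 14 = 2^1 · 7). Additivity: v_p(xy) = v_p(x) + v_p(y) = 0 + 1 = 1. (Direct check: xy = 14 = 2^1 · (7).)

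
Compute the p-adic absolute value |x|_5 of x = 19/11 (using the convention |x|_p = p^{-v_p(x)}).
|19/11|_5 = 1

Step 1 — compute v_5(x) by factoring powers of 5 out of the numerator and denominator: v_5(19/11) = 0. Step 2 — apply |x|_p = p^{-v_p(x)} = 5^{0} = 1.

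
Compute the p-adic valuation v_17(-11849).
v_17(-11849) = 2

v_17(n) is the largest exponent k such that 17^k divides n. Factor out: -11849 = -17^2 · 41. (Sign doesn't affect v_p.) So v_17(-11849) = 2.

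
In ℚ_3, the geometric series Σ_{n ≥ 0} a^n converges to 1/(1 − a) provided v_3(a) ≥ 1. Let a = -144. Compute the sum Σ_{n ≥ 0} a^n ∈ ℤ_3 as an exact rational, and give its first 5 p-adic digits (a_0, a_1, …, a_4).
Σ a^n = 1/(1 − a) = 1/145;  first 5 digits = (1, 0, 2, 0, 2)

v_3(a) = 2 ≥ 1, so the series converges in ℤ_3 to 1/(1 − a) = 1/(1 − (-144)) = 1/145. Expand this rational in ℤ_3: compute digits iteratively via d_i = x_i mod 3, x_{i+1} = (x_i − d_i)/3. The first 5 digits are (1, 0, 2, 0, 2).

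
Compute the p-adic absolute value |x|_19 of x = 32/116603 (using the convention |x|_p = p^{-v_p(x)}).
|32/116603|_19 = 6859

Step 1 — compute v_19(x) by factoring powers of 19 out of the numerator and denominator: v_19(32/116603) = -3. Step 2 — apply |x|_p = p^{-v_p(x)} = 19^{3} = 6859.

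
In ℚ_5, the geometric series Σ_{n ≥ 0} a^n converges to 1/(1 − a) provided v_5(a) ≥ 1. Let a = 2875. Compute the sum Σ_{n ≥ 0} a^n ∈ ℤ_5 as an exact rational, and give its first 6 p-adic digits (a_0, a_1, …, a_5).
Σ a^n = 1/(1 − a) = -1/2874;  first 6 digits = (1, 0, 0, 3, 4, 0)

v_5(a) = 3 ≥ 1, so the series converges in ℤ_5 to 1/(1 − a) = 1/(1 − 2875) = -1/2874. Expand this rational in ℤ_5: compute digits iteratively via d_i = x_i mod 5, x_{i+1} = (x_i − d_i)/5. The first 6 digits are (1, 0, 0, 3, 4, 0).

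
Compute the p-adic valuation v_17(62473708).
v_17(62473708) = 5

v_17(n) is the largest exponent k such that 17^k divides n. Factor out: 62473708 = 17^5 · 44. (Sign doesn't affect v_p.) So v_17(62473708) = 5.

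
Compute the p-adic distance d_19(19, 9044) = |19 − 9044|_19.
d_19(19, 9044) = 1/361

Step 1 — x − y = 19 − 9044 = -9025. Step 2 — v_19(-9025) = 2 (factor: -9025 = −(19^2 · 25); the sign does not affect v_p). Step 3 — |x − y|_19 = 19^{-2} = 1/361.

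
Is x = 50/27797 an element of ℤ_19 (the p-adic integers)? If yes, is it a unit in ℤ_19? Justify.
x ∉ ℤ_19 (v_19(x) = -2 < 0)

ℤ_19 = {x ∈ ℚ_19 : v_19(x) ≥ 0} and ℤ_19^× = {x ∈ ℤ_19 : v_19(x) = 0}. Here v_19(50/27797) = v_19(num) − v_19(den) = -2; compare against these criteria.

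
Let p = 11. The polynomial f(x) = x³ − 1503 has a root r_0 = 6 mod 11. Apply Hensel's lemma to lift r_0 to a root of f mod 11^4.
r_3 = 9587 (mod 14641)

Hensel: r_{i+1} = r_i − f(r_i)/f′(r_i) mod 11^{i+2}, where f′(x) = 3x². Iterate:
  r_0 = 6 (mod 11)
  r_1 = 28 (mod 121)
  r_2 = 270 (mod 1331)
  r_3 = 9587 (mod 14641)
Final: r = 9587 with f(r) ≡ 0 mod 11^4.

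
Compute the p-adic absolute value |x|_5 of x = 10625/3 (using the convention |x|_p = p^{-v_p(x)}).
|10625/3|_5 = 1/625

Step 1 — compute v_5(x) by factoring powers of 5 out of the numerator and denominator: v_5(10625/3) = 4. Step 2 — apply |x|_p = p^{-v_p(x)} = 5^{-4} = 1/625.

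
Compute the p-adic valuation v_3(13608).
v_3(13608) = 5

v_3(n) is the largest exponent k such that 3^k divides n. Factor out: 13608 = 3^5 · 56. (Sign doesn't affect v_p.) So v_3(13608) = 5.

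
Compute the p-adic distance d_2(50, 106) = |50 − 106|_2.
d_2(50, 106) = 1/8

Step 1 — x − y = 50 − 106 = -56. Step 2 — v_2(-56) = 3 (factor: -56 = −(2^3 · 7); the sign does not affect v_p). Step 3 — |x − y|_2 = 2^{-3} = 1/8.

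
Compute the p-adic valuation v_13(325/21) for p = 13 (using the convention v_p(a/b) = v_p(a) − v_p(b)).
v_13(325/21) = 1

Factor powers of 13 from the numerator and denominator of the reduced fraction: 325 = 13^1 · 25 and 21 = 13^0 · 21. Apply v_p(a/b) = v_p(a) − v_p(b): v_13(325/21) = 1 − 0 = 1.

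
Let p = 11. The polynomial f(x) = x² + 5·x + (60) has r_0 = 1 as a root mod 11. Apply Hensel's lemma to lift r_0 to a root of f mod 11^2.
r_1 = 78 (mod 121)

Hensel: r_{i+1} = r_i − f(r_i)·(f′(r_i))^{-1} mod 11^{i+2}, f′(x) = 2x + 5. Iterate:
  r_0 = 1 (mod 11)
  r_1 = 78 (mod 121)
Final: r = 78 satisfies f(r) ≡ 0 mod 11^2.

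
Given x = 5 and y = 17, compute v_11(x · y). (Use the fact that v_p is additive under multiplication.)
v_11(85) = 0

v_p(x) = 0 (factor: 5 = 11^0 · 5); v_p(y) = 0 (factor: 17 = 11^0 · 17). Additivity: v_p(xy) = v_p(x) + v_p(y) = 0 + 0 = 0. (Direct check: xy = 85 = 11^0 · (85).)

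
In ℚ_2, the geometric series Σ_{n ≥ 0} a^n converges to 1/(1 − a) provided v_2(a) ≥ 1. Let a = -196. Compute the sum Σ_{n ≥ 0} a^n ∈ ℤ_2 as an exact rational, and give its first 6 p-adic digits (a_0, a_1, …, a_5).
Σ a^n = 1/(1 − a) = 1/197;  first 6 digits = (1, 0, 1, 1, 0, 0)

v_2(a) = 2 ≥ 1, so the series converges in ℤ_2 to 1/(1 − a) = 1/(1 − (-196)) = 1/197. Expand this rational in ℤ_2: compute digits iteratively via d_i = x_i mod 2, x_{i+1} = (x_i − d_i)/2. The first 6 digits are (1, 0, 1, 1, 0, 0).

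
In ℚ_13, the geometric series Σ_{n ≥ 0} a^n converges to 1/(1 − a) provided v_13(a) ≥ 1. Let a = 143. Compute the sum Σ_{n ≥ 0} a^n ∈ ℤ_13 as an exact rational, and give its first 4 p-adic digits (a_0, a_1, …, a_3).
Σ a^n = 1/(1 − a) = -1/142;  first 4 digits = (1, 11, 4, 1)

v_13(a) = 1 ≥ 1, so the series converges in ℤ_13 to 1/(1 − a) = 1/(1 − 143) = -1/142. Expand this rational in ℤ_13: compute digits iteratively via d_i = x_i mod 13, x_{i+1} = (x_i − d_i)/13. The first 4 digits are (1, 11, 4, 1).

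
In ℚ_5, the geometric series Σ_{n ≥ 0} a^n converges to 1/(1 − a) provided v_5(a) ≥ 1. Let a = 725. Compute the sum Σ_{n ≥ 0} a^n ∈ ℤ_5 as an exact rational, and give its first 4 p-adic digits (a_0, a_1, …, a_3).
Σ a^n = 1/(1 − a) = -1/724;  first 4 digits = (1, 0, 4, 0)

v_5(a) = 2 ≥ 1, so the series converges in ℤ_5 to 1/(1 − a) = 1/(1 − 725) = -1/724. Expand this rational in ℤ_5: compute digits iteratively via d_i = x_i mod 5, x_{i+1} = (x_i − d_i)/5. The first 4 digits are (1, 0, 4, 0).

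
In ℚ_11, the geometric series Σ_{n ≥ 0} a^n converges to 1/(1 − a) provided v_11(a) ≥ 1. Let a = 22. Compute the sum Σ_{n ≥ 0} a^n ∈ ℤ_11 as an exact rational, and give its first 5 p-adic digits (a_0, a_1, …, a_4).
Σ a^n = 1/(1 − a) = -1/21;  first 5 digits = (1, 2, 4, 8, 5)

v_11(a) = 1 ≥ 1, so the series converges in ℤ_11 to 1/(1 − a) = 1/(1 − 22) = -1/21. Expand this rational in ℤ_11: compute digits iteratively via d_i = x_i mod 11, x_{i+1} = (x_i − d_i)/11. The first 5 digits are (1, 2, 4, 8, 5).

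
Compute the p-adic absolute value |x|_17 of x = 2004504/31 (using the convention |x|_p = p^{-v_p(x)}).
|2004504/31|_17 = 1/83521

Step 1 — compute v_17(x) by factoring powers of 17 out of the numerator and denominator: v_17(2004504/31) = 4. Step 2 — apply |x|_p = p^{-v_p(x)} = 17^{-4} = 1/83521.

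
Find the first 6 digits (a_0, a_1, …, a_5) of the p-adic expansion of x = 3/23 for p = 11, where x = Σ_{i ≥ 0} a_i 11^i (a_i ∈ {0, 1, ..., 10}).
(a_0, …, a_5) = (3, 5, 0, 10, 1, 7)

v_11(3/23) = 0 (numerator and denominator both coprime to 11), so x ∈ ℤ_11^×. Compute digits iteratively via a_i = x_i mod 11, x_{i+1} = (x_i − a_i)/11, with x_0 = x:
  x_0 = 3/23;  a_0 = 3;  x_1 = (x_0 − 3)/11 = -6/23
  x_1 = -6/23;  a_1 = 5;  x_2 = (x_1 − 5)/11 = -11/23
  x_2 = -11/23;  a_2 = 0;  x_3 = (x_2 − 0)/11 = -1/23
  x_3 = -1/23;  a_3 = 10;  x_4 = (x_3 − 10)/11 = -21/23
  x_4 = -21/23;  a_4 = 1;  x_5 = (x_4 − 1)/11 = -4/23
  x_5 = -4/23;  a_5 = 7;  x_6 = (x_5 − 7)/11 = -15/23
Digits: (3, 5, 0, 10, 1, 7).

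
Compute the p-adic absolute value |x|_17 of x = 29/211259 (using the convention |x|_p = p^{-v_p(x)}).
|29/211259|_17 = 4913

Step 1 — compute v_17(x) by factoring powers of 17 out of the numerator and denominator: v_17(29/211259) = -3. Step 2 — apply |x|_p = p^{-v_p(x)} = 17^{3} = 4913.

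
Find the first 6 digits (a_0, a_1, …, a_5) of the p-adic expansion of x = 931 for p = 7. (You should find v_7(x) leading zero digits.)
(a_0, …, a_5) = (0, 0, 5, 2, 0, 0)

v_7(931) = 2, so a_0 = ... = a_1 = 0. Factor out: x = 7^2 · u with u = 19 a unit in ℤ_7. Expand u iteratively via a_{v+i} = u_i mod 7, u_{i+1} = (u_i − a_{v+i})/7:
  u_0 = 19;  a_2 = 5;  u_1 = (u_0 − 5)/7 = 2
  u_1 = 2;  a_3 = 2;  u_2 = (u_1 − 2)/7 = 0
  u_2 = 0;  a_4 = 0;  u_3 = (u_2 − 0)/7 = 0
  u_3 = 0;  a_5 = 0;  u_4 = (u_3 − 0)/7 = 0
Digits: (0, 0, 5, 2, 0, 0).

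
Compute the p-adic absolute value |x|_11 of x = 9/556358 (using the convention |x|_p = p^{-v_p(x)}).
|9/556358|_11 = 14641

Step 1 — compute v_11(x) by factoring powers of 11 out of the numerator and denominator: v_11(9/556358) = -4. Step 2 — apply |x|_p = p^{-v_p(x)} = 11^{4} = 14641.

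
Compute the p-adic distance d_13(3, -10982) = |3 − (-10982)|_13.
d_13(3, -10982) = 1/2197

Step 1 — x − y = 3 − (-10982) = 10985. Step 2 — v_13(10985) = 3 (factor: 10985 = (13^3 · 5); the sign does not affect v_p). Step 3 — |x − y|_13 = 13^{-3} = 1/2197.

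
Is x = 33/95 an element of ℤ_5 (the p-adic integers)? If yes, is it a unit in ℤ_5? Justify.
x ∉ ℤ_5 (v_5(x) = -1 < 0)

ℤ_5 = {x ∈ ℚ_5 : v_5(x) ≥ 0} and ℤ_5^× = {x ∈ ℤ_5 : v_5(x) = 0}. Here v_5(33/95) = v_5(num) − v_5(den) = -1; compare against these criteria.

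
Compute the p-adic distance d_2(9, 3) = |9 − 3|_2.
d_2(9, 3) = 1/2

Step 1 — x − y = 9 − 3 = 6. Step 2 — v_2(6) = 1 (factor: 6 = (2^1 · 3); the sign does not affect v_p). Step 3 — |x − y|_2 = 2^{-1} = 1/2.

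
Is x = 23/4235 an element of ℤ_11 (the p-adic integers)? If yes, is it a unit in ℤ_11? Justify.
x ∉ ℤ_11 (v_11(x) = -2 < 0)

ℤ_11 = {x ∈ ℚ_11 : v_11(x) ≥ 0} and ℤ_11^× = {x ∈ ℤ_11 : v_11(x) = 0}. Here v_11(23/4235) = v_11(num) − v_11(den) = -2; compare against these criteria.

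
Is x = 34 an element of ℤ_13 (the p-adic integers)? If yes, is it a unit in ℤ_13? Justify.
x ∈ ℤ_13^× (unit); v_13(x) = 0

ℤ_13 = {x ∈ ℚ_13 : v_13(x) ≥ 0} and ℤ_13^× = {x ∈ ℤ_13 : v_13(x) = 0}. Here v_13(34) = v_13(num) − v_13(den) = 0; compare against these criteria.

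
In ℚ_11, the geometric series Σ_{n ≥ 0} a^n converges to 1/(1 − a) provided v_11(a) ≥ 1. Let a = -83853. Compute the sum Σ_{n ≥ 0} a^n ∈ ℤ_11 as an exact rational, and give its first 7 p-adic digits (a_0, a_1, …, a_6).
Σ a^n = 1/(1 − a) = 1/83854;  first 7 digits = (1, 0, 0, 3, 5, 10, 8)

v_11(a) = 3 ≥ 1, so the series converges in ℤ_11 to 1/(1 − a) = 1/(1 − (-83853)) = 1/83854. Expand this rational in ℤ_11: compute digits iteratively via d_i = x_i mod 11, x_{i+1} = (x_i − d_i)/11. The first 7 digits are (1, 0, 0, 3, 5, 10, 8).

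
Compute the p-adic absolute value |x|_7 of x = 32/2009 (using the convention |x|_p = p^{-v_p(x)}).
|32/2009|_7 = 49

Step 1 — compute v_7(x) by factoring powers of 7 out of the numerator and denominator: v_7(32/2009) = -2. Step 2 — apply |x|_p = p^{-v_p(x)} = 7^{2} = 49.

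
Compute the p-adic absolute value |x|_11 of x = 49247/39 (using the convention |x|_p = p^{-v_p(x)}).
|49247/39|_11 = 1/1331

Step 1 — compute v_11(x) by factoring powers of 11 out of the numerator and denominator: v_11(49247/39) = 3. Step 2 — apply |x|_p = p^{-v_p(x)} = 11^{-3} = 1/1331.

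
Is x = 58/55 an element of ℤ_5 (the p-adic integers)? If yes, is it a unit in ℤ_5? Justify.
x ∉ ℤ_5 (v_5(x) = -1 < 0)

ℤ_5 = {x ∈ ℚ_5 : v_5(x) ≥ 0} and ℤ_5^× = {x ∈ ℤ_5 : v_5(x) = 0}. Here v_5(58/55) = v_5(num) − v_5(den) = -1; compare against these criteria.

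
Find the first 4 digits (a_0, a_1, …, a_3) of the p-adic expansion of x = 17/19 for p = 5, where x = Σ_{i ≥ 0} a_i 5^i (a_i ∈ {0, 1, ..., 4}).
(a_0, …, a_3) = (3, 3, 3, 4)

v_5(17/19) = 0 (numerator and denominator both coprime to 5), so x ∈ ℤ_5^×. Compute digits iteratively via a_i = x_i mod 5, x_{i+1} = (x_i − a_i)/5, with x_0 = x:
  x_0 = 17/19;  a_0 = 3;  x_1 = (x_0 − 3)/5 = -8/19
  x_1 = -8/19;  a_1 = 3;  x_2 = (x_1 − 3)/5 = -13/19
  x_2 = -13/19;  a_2 = 3;  x_3 = (x_2 − 3)/5 = -14/19
  x_3 = -14/19;  a_3 = 4;  x_4 = (x_3 − 4)/5 = -18/19
Digits: (3, 3, 3, 4).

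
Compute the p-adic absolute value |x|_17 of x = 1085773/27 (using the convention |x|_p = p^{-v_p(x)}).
|1085773/27|_17 = 1/83521

Step 1 — compute v_17(x) by factoring powers of 17 out of the numerator and denominator: v_17(1085773/27) = 4. Step 2 — apply |x|_p = p^{-v_p(x)} = 17^{-4} = 1/83521.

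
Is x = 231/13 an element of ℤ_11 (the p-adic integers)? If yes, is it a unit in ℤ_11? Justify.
x ∈ ℤ_11 but not a unit; v_11(x) = 1 > 0

ℤ_11 = {x ∈ ℚ_11 : v_11(x) ≥ 0} and ℤ_11^× = {x ∈ ℤ_11 : v_11(x) = 0}. Here v_11(231/13) = v_11(num) − v_11(den) = 1; compare against these criteria.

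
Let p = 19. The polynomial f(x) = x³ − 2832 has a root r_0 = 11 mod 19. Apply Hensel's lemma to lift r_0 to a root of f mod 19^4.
r_3 = 20797 (mod 130321)

Hensel: r_{i+1} = r_i − f(r_i)/f′(r_i) mod 19^{i+2}, where f′(x) = 3x². Iterate:
  r_0 = 11 (mod 19)
  r_1 = 220 (mod 361)
  r_2 = 220 (mod 6859)
  r_3 = 20797 (mod 130321)
Final: r = 20797 with f(r) ≡ 0 mod 19^4.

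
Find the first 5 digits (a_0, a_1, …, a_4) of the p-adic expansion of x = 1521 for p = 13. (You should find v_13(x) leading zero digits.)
(a_0, …, a_4) = (0, 0, 9, 0, 0)

v_13(1521) = 2, so a_0 = ... = a_1 = 0. Factor out: x = 13^2 · u with u = 9 a unit in ℤ_13. Expand u iteratively via a_{v+i} = u_i mod 13, u_{i+1} = (u_i − a_{v+i})/13:
  u_0 = 9;  a_2 = 9;  u_1 = (u_0 − 9)/13 = 0
  u_1 = 0;  a_3 = 0;  u_2 = (u_1 − 0)/13 = 0
  u_2 = 0;  a_4 = 0;  u_3 = (u_2 − 0)/13 = 0
Digits: (0, 0, 9, 0, 0).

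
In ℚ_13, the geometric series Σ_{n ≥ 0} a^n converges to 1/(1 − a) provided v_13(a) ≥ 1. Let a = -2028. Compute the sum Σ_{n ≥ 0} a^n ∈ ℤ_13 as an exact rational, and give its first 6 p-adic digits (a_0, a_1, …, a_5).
Σ a^n = 1/(1 − a) = 1/2029;  first 6 digits = (1, 0, 1, 12, 0, 11)

v_13(a) = 2 ≥ 1, so the series converges in ℤ_13 to 1/(1 − a) = 1/(1 − (-2028)) = 1/2029. Expand this rational in ℤ_13: compute digits iteratively via d_i = x_i mod 13, x_{i+1} = (x_i − d_i)/13. The first 6 digits are (1, 0, 1, 12, 0, 11).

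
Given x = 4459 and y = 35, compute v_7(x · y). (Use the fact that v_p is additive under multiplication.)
v_7(156065) = 4

v_p(x) = 3 (factor: 4459 = 7^3 · 13); v_p(y) = 1 (factor: 35 = 7^1 · 5). Additivity: v_p(xy) = v_p(x) + v_p(y) = 3 + 1 = 4. (Direct check: xy = 156065 = 7^4 · (65).)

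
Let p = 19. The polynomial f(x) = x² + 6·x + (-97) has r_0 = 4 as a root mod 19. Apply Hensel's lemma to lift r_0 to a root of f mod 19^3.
r_2 = 2664 (mod 6859)

Hensel: r_{i+1} = r_i − f(r_i)·(f′(r_i))^{-1} mod 19^{i+2}, f′(x) = 2x + 6. Iterate:
  r_0 = 4 (mod 19)
  r_1 = 137 (mod 361)
  r_2 = 2664 (mod 6859)
Final: r = 2664 satisfies f(r) ≡ 0 mod 19^3.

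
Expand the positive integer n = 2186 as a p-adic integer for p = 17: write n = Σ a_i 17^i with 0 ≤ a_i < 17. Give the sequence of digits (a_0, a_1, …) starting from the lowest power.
(a_0, a_1, …) = (10, 9, 7)

Repeated division by 17 gives the digits low-to-high: 2186 = 10 + 9·17^1 + 7·17^2. Digit sequence: (10, 9, 7).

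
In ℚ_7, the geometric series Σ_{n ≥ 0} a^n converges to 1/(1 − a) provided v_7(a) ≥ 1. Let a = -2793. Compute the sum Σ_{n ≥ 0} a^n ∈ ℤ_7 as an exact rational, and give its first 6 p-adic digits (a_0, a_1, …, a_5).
Σ a^n = 1/(1 − a) = 1/2794;  first 6 digits = (1, 0, 6, 5, 6, 1)

v_7(a) = 2 ≥ 1, so the series converges in ℤ_7 to 1/(1 − a) = 1/(1 − (-2793)) = 1/2794. Expand this rational in ℤ_7: compute digits iteratively via d_i = x_i mod 7, x_{i+1} = (x_i − d_i)/7. The first 6 digits are (1, 0, 6, 5, 6, 1).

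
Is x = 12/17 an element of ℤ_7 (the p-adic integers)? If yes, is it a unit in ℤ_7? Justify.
x ∈ ℤ_7^× (unit); v_7(x) = 0

ℤ_7 = {x ∈ ℚ_7 : v_7(x) ≥ 0} and ℤ_7^× = {x ∈ ℤ_7 : v_7(x) = 0}. Here v_7(12/17) = v_7(num) − v_7(den) = 0; compare against these criteria.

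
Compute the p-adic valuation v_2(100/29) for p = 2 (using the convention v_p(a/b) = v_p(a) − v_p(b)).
v_2(100/29) = 2

Factor powers of 2 from the numerator and denominator of the reduced fraction: 100 = 2^2 · 25 and 29 = 2^0 · 29. Apply v_p(a/b) = v_p(a) − v_p(b): v_2(100/29) = 2 − 0 = 2.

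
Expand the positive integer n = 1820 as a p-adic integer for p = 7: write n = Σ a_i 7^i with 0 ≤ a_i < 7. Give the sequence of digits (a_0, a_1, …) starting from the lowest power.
(a_0, a_1, …) = (0, 1, 2, 5)

Repeated division by 7 gives the digits low-to-high: 1820 = 1·7^1 + 2·7^2 + 5·7^3. Digit sequence: (0, 1, 2, 5).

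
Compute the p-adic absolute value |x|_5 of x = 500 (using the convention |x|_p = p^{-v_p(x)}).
|500|_5 = 1/125

Step 1 — compute v_5(x) by factoring powers of 5 out of the numerator and denominator: v_5(500) = 3. Step 2 — apply |x|_p = p^{-v_p(x)} = 5^{-3} = 1/125.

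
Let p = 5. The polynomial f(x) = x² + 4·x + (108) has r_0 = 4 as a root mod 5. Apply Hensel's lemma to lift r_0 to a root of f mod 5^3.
r_2 = 84 (mod 125)

Hensel: r_{i+1} = r_i − f(r_i)·(f′(r_i))^{-1} mod 5^{i+2}, f′(x) = 2x + 4. Iterate:
  r_0 = 4 (mod 5)
  r_1 = 9 (mod 25)
  r_2 = 84 (mod 125)
Final: r = 84 satisfies f(r) ≡ 0 mod 5^3.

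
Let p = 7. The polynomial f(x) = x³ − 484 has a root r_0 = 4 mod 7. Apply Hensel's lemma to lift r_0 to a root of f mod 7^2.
r_1 = 25 (mod 49)

Hensel: r_{i+1} = r_i − f(r_i)/f′(r_i) mod 7^{i+2}, where f′(x) = 3x². Iterate:
  r_0 = 4 (mod 7)
  r_1 = 25 (mod 49)
Final: r = 25 with f(r) ≡ 0 mod 7^2.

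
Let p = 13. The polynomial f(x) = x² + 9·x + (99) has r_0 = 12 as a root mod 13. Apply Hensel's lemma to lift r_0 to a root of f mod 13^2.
r_1 = 155 (mod 169)

Hensel: r_{i+1} = r_i − f(r_i)·(f′(r_i))^{-1} mod 13^{i+2}, f′(x) = 2x + 9. Iterate:
  r_0 = 12 (mod 13)
  r_1 = 155 (mod 169)
Final: r = 155 satisfies f(r) ≡ 0 mod 13^2.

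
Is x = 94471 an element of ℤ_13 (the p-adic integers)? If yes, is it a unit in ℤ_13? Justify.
x ∈ ℤ_13 but not a unit; v_13(x) = 3 > 0

ℤ_13 = {x ∈ ℚ_13 : v_13(x) ≥ 0} and ℤ_13^× = {x ∈ ℤ_13 : v_13(x) = 0}. Here v_13(94471) = v_13(num) − v_13(den) = 3; compare against these criteria.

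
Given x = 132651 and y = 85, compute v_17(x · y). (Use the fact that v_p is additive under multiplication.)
v_17(11275335) = 4

v_p(x) = 3 (factor: 132651 = 17^3 · 27); v_p(y) = 1 (factor: 85 = 17^1 · 5). Additivity: v_p(xy) = v_p(x) + v_p(y) = 3 + 1 = 4. (Direct check: xy = 11275335 = 17^4 · (135).)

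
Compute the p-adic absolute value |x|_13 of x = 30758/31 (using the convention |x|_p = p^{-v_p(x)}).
|30758/31|_13 = 1/2197

Step 1 — compute v_13(x) by factoring powers of 13 out of the numerator and denominator: v_13(30758/31) = 3. Step 2 — apply |x|_p = p^{-v_p(x)} = 13^{-3} = 1/2197.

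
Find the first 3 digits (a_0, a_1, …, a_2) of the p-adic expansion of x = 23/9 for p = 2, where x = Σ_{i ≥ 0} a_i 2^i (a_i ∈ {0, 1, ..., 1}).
(a_0, …, a_2) = (1, 1, 1)

v_2(23/9) = 0 (numerator and denominator both coprime to 2), so x ∈ ℤ_2^×. Compute digits iteratively via a_i = x_i mod 2, x_{i+1} = (x_i − a_i)/2, with x_0 = x:
  x_0 = 23/9;  a_0 = 1;  x_1 = (x_0 − 1)/2 = 7/9
  x_1 = 7/9;  a_1 = 1;  x_2 = (x_1 − 1)/2 = -1/9
  x_2 = -1/9;  a_2 = 1;  x_3 = (x_2 − 1)/2 = -5/9
Digits: (1, 1, 1).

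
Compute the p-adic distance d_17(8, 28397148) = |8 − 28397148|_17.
d_17(8, 28397148) = 1/1419857

Step 1 — x − y = 8 − 28397148 = -28397140. Step 2 — v_17(-28397140) = 5 (factor: -28397140 = −(17^5 · 20); the sign does not affect v_p). Step 3 — |x − y|_17 = 17^{-5} = 1/1419857.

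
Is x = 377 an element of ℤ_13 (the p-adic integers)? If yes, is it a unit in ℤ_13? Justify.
x ∈ ℤ_13 but not a unit; v_13(x) = 1 > 0

ℤ_13 = {x ∈ ℚ_13 : v_13(x) ≥ 0} and ℤ_13^× = {x ∈ ℤ_13 : v_13(x) = 0}. Here v_13(377) = v_13(num) − v_13(den) = 1; compare against these criteria.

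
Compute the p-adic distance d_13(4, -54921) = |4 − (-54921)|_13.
d_13(4, -54921) = 1/2197

Step 1 — x − y = 4 − (-54921) = 54925. Step 2 — v_13(54925) = 3 (factor: 54925 = (13^3 · 25); the sign does not affect v_p). Step 3 — |x − y|_13 = 13^{-3} = 1/2197.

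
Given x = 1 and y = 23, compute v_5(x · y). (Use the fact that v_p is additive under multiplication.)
v_5(23) = 0

v_p(x) = 0 (factor: 1 = 5^0 · 1); v_p(y) = 0 (factor: 23 = 5^0 · 23). Additivity: v_p(xy) = v_p(x) + v_p(y) = 0 + 0 = 0. (Direct check: xy = 23 = 5^0 · (23).)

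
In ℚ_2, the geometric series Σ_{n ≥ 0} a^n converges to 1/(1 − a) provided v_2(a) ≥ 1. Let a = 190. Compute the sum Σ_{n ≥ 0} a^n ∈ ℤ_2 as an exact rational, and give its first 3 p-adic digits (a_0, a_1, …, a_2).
Σ a^n = 1/(1 − a) = -1/189;  first 3 digits = (1, 1, 0)

v_2(a) = 1 ≥ 1, so the series converges in ℤ_2 to 1/(1 − a) = 1/(1 − 190) = -1/189. Expand this rational in ℤ_2: compute digits iteratively via d_i = x_i mod 2, x_{i+1} = (x_i − d_i)/2. The first 3 digits are (1, 1, 0).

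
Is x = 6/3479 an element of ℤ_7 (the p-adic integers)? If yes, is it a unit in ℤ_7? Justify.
x ∉ ℤ_7 (v_7(x) = -2 < 0)

ℤ_7 = {x ∈ ℚ_7 : v_7(x) ≥ 0} and ℤ_7^× = {x ∈ ℤ_7 : v_7(x) = 0}. Here v_7(6/3479) = v_7(num) − v_7(den) = -2; compare against these criteria.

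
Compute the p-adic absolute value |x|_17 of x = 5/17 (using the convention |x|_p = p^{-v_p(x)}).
|5/17|_17 = 17

Step 1 — compute v_17(x) by factoring powers of 17 out of the numerator and denominator: v_17(5/17) = -1. Step 2 — apply |x|_p = p^{-v_p(x)} = 17^{1} = 17.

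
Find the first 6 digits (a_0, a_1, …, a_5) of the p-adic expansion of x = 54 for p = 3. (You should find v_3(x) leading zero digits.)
(a_0, …, a_5) = (0, 0, 0, 2, 0, 0)

v_3(54) = 3, so a_0 = ... = a_2 = 0. Factor out: x = 3^3 · u with u = 2 a unit in ℤ_3. Expand u iteratively via a_{v+i} = u_i mod 3, u_{i+1} = (u_i − a_{v+i})/3:
  u_0 = 2;  a_3 = 2;  u_1 = (u_0 − 2)/3 = 0
  u_1 = 0;  a_4 = 0;  u_2 = (u_1 − 0)/3 = 0
  u_2 = 0;  a_5 = 0;  u_3 = (u_2 − 0)/3 = 0
Digits: (0, 0, 0, 2, 0, 0).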